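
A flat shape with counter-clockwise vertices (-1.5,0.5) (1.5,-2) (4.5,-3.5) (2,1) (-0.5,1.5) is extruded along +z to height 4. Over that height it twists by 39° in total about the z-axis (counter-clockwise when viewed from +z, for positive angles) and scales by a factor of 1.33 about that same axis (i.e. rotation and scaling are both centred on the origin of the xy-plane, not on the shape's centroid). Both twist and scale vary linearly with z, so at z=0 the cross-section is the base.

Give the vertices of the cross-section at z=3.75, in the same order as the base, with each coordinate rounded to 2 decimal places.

t = z/height = 3.75/4 = 0.9375
s = 1 + (scale-1)·z/height = 1 + (1.33-1)·3.75/4 = 1.309375
θ = twist·z/height = 39°·3.75/4 = 36.5625° = 0.638136 rad
cos θ = 0.803208, sin θ = 0.595699 (intermediates below are computed at full precision and shown rounded to 5 d.p.)
v1: (-1.5,0.5) → rotate → (-1.50266,-0.49195) → ×s → (-1.96755,-0.64414) → (-1.97,-0.64)
v2: (1.5,-2) → rotate → (2.39621,-0.71287) → ×s → (3.13754,-0.93341) → (3.14,-0.93)
v3: (4.5,-3.5) → rotate → (5.69938,-0.13058) → ×s → (7.46263,-0.17098) → (7.46,-0.17)
v4: (2,1) → rotate → (1.01072,1.99461) → ×s → (1.32341,2.61169) → (1.32,2.61)
v5: (-0.5,1.5) → rotate → (-1.29515,0.90696) → ×s → (-1.69584,1.18755) → (-1.70,1.19)

Cross-section at z=3.75: (-1.97,-0.64) (3.14,-0.93) (7.46,-0.17) (1.32,2.61) (-1.70,1.19)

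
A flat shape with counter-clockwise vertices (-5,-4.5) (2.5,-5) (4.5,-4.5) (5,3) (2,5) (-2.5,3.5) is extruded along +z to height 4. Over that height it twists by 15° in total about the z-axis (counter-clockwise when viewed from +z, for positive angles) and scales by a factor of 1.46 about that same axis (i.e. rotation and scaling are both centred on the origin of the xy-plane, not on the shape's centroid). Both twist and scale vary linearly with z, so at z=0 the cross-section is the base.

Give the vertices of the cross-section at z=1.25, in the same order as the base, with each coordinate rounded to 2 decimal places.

t = z/height = 1.25/4 = 0.3125
s = 1 + (scale-1)·z/height = 1 + (1.46-1)·1.25/4 = 1.143750
θ = twist·z/height = 15°·1.25/4 = 4.6875° = 0.081812 rad
cos θ = 0.996655, sin θ = 0.081721 (intermediates below are computed at full precision and shown rounded to 5 d.p.)
v1: (-5,-4.5) → rotate → (-4.61553,-4.89355) → ×s → (-5.27901,-5.59700) → (-5.28,-5.60)
v2: (2.5,-5) → rotate → (2.90024,-4.77897) → ×s → (3.31715,-5.46595) → (3.32,-5.47)
v3: (4.5,-4.5) → rotate → (4.85269,-4.11720) → ×s → (5.55027,-4.70905) → (5.55,-4.71)
v4: (5,3) → rotate → (4.73811,3.39857) → ×s → (5.41922,3.88712) → (5.42,3.89)
v5: (2,5) → rotate → (1.58471,5.14672) → ×s → (1.81251,5.88656) → (1.81,5.89)
v6: (-2.5,3.5) → rotate → (-2.77766,3.28399) → ×s → (-3.17695,3.75606) → (-3.18,3.76)

Cross-section at z=1.25: (-5.28,-5.60) (3.32,-5.47) (5.55,-4.71) (5.42,3.89) (1.81,5.89) (-3.18,3.76)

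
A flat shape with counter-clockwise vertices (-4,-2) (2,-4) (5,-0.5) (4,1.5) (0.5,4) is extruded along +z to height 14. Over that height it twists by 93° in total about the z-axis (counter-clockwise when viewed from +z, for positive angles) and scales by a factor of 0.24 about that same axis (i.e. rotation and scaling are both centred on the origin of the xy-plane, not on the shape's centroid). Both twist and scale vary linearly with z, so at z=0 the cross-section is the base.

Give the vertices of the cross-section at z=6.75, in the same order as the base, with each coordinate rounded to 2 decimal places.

t = z/height = 6.75/14 = 0.482143
s = 1 + (scale-1)·z/height = 1 + (0.24-1)·6.75/14 = 0.633571
θ = twist·z/height = 93°·6.75/14 = 44.8393° = 0.782593 rad
cos θ = 0.709087, sin θ = 0.705121 (intermediates below are computed at full precision and shown rounded to 5 d.p.)
v1: (-4,-2) → rotate → (-1.42611,-4.23866) → ×s → (-0.90354,-2.68549) → (-0.90,-2.69)
v2: (2,-4) → rotate → (4.23866,-1.42611) → ×s → (2.68549,-0.90354) → (2.69,-0.90)
v3: (5,-0.5) → rotate → (3.89800,3.17106) → ×s → (2.46966,2.00909) → (2.47,2.01)
v4: (4,1.5) → rotate → (1.77867,3.88411) → ×s → (1.12691,2.46086) → (1.13,2.46)
v5: (0.5,4) → rotate → (-2.46594,3.18891) → ×s → (-1.56235,2.02040) → (-1.56,2.02)

Cross-section at z=6.75: (-0.90,-2.69) (2.69,-0.90) (2.47,2.01) (1.13,2.46) (-1.56,2.02)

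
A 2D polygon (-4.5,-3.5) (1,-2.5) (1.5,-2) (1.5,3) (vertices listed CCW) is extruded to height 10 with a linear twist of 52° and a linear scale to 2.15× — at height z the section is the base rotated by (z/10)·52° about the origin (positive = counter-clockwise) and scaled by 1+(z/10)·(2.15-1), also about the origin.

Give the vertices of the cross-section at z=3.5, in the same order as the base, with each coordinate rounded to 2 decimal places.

Cross-section at z=3.5: (-4.46,-6.63) (2.43,-2.89) (2.87,-2.01) (0.68,4.65)

t = z/height = 3.5/10 = 0.35
s = 1 + (scale-1)·z/height = 1 + (2.15-1)·3.5/10 = 1.402500
θ = twist·z/height = 52°·3.5/10 = 18.2000° = 0.317650 rad
cos θ = 0.949972, sin θ = 0.312335 (intermediates below are computed at full precision and shown rounded to 5 d.p.)
v1: (-4.5,-3.5) → rotate → (-3.18170,-4.73041) → ×s → (-4.46234,-6.63440) → (-4.46,-6.63)
v2: (1,-2.5) → rotate → (1.73081,-2.06260) → ×s → (2.42746,-2.89279) → (2.43,-2.89)
v3: (1.5,-2) → rotate → (2.04963,-1.43144) → ×s → (2.87460,-2.00760) → (2.87,-2.01)
v4: (1.5,3) → rotate → (0.48795,3.31842) → ×s → (0.68435,4.65408) → (0.68,4.65)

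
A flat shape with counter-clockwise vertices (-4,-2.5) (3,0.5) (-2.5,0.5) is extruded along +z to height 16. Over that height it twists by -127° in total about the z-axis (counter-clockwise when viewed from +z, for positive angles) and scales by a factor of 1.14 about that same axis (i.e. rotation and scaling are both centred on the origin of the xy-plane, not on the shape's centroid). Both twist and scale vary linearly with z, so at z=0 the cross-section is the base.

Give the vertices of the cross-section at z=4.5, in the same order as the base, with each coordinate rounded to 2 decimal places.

t = z/height = 4.5/16 = 0.28125
s = 1 + (scale-1)·z/height = 1 + (1.14-1)·4.5/16 = 1.039375
θ = twist·z/height = -127°·4.5/16 = -35.7188° = -0.623410 rad
cos θ = 0.811893, sin θ = -0.583807 (intermediates below are computed at full precision and shown rounded to 5 d.p.)
v1: (-4,-2.5) → rotate → (-4.70709,0.30550) → ×s → (-4.89243,0.31753) → (-4.89,0.32)
v2: (3,0.5) → rotate → (2.72758,-1.34547) → ×s → (2.83498,-1.39845) → (2.83,-1.40)
v3: (-2.5,0.5) → rotate → (-1.73783,1.86546) → ×s → (-1.80625,1.93892) → (-1.81,1.94)

Cross-section at z=4.5: (-4.89,0.32) (2.83,-1.40) (-1.81,1.94)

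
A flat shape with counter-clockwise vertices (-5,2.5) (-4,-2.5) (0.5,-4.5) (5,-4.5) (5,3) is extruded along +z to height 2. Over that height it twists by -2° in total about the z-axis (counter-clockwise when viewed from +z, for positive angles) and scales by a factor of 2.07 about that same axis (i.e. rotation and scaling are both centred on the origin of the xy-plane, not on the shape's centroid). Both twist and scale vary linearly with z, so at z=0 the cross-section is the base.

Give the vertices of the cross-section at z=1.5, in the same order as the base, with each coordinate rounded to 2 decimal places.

Cross-section at z=1.5: (-8.89,4.74) (-7.33,-4.32) (0.69,-8.13) (8.80,-8.34) (9.15,5.17)

t = z/height = 1.5/2 = 0.75
s = 1 + (scale-1)·z/height = 1 + (2.07-1)·1.5/2 = 1.802500
θ = twist·z/height = -2°·1.5/2 = -1.5000° = -0.026180 rad
cos θ = 0.999657, sin θ = -0.026177 (intermediates below are computed at full precision and shown rounded to 5 d.p.)
v1: (-5,2.5) → rotate → (-4.93284,2.63003) → ×s → (-8.89145,4.74063) → (-8.89,4.74)
v2: (-4,-2.5) → rotate → (-4.06407,-2.39444) → ×s → (-7.32549,-4.31597) → (-7.33,-4.32)
v3: (0.5,-4.5) → rotate → (0.38203,-4.51155) → ×s → (0.68861,-8.13206) → (0.69,-8.13)
v4: (5,-4.5) → rotate → (4.88049,-4.62934) → ×s → (8.79708,-8.34439) → (8.80,-8.34)
v5: (5,3) → rotate → (5.07682,2.86809) → ×s → (9.15096,5.16973) → (9.15,5.17)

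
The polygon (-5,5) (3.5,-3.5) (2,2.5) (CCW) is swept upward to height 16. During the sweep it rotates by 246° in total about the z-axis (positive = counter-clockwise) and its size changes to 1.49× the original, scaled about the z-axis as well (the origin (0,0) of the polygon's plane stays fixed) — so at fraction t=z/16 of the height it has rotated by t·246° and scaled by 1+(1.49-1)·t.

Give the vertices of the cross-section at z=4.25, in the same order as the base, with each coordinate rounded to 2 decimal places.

Cross-section at z=4.25: (-7.49,-2.78) (5.25,1.94) (-1.62,3.23)

t = z/height = 4.25/16 = 0.265625
s = 1 + (scale-1)·z/height = 1 + (1.49-1)·4.25/16 = 1.130156
θ = twist·z/height = 246°·4.25/16 = 65.3438° = 1.140464 rad
cos θ = 0.417173, sin θ = 0.908827 (intermediates below are computed at full precision and shown rounded to 5 d.p.)
v1: (-5,5) → rotate → (-6.63000,-2.45827) → ×s → (-7.49294,-2.77823) → (-7.49,-2.78)
v2: (3.5,-3.5) → rotate → (4.64100,1.72079) → ×s → (5.24506,1.94476) → (5.25,1.94)
v3: (2,2.5) → rotate → (-1.43772,2.86059) → ×s → (-1.62485,3.23291) → (-1.62,3.23)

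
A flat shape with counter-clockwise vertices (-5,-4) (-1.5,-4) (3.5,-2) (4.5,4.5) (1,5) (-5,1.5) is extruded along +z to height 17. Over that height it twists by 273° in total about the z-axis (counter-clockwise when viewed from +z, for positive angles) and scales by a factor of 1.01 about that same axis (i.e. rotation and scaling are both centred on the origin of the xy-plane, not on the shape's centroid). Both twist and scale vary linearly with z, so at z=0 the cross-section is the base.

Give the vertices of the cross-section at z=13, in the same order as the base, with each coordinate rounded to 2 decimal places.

Cross-section at z=13: (2.48,5.96) (-0.61,4.26) (-4.06,0.07) (-1.79,-6.16) (1.54,-4.90) (5.14,1.10)

t = z/height = 13/17 = 0.764706
s = 1 + (scale-1)·z/height = 1 + (1.01-1)·13/17 = 1.007647
θ = twist·z/height = 273°·13/17 = 208.7647° = 3.643631 rad
cos θ = -0.876603, sin θ = -0.481214 (intermediates below are computed at full precision and shown rounded to 5 d.p.)
v1: (-5,-4) → rotate → (2.45816,5.91248) → ×s → (2.47696,5.95770) → (2.48,5.96)
v2: (-1.5,-4) → rotate → (-0.60995,4.22823) → ×s → (-0.61461,4.26057) → (-0.61,4.26)
v3: (3.5,-2) → rotate → (-4.03054,0.06896) → ×s → (-4.06136,0.06949) → (-4.06,0.07)
v4: (4.5,4.5) → rotate → (-1.77925,-6.11018) → ×s → (-1.79286,-6.15690) → (-1.79,-6.16)
v5: (1,5) → rotate → (1.52947,-4.86423) → ×s → (1.54116,-4.90143) → (1.54,-4.90)
v6: (-5,1.5) → rotate → (5.10484,1.09116) → ×s → (5.14387,1.09951) → (5.14,1.10)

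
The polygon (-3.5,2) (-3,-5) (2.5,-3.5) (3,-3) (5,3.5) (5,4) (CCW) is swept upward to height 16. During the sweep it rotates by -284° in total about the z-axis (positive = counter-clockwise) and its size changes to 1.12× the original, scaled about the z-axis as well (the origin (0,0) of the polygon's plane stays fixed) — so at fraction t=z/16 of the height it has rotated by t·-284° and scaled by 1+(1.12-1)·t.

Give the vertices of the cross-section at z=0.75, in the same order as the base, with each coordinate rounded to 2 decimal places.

Cross-section at z=0.75: (-2.96,2.77) (-4.09,-4.20) (1.64,-4.00) (2.24,-3.63) (5.70,2.27) (5.82,2.76)

t = z/height = 0.75/16 = 0.046875
s = 1 + (scale-1)·z/height = 1 + (1.12-1)·0.75/16 = 1.005625
θ = twist·z/height = -284°·0.75/16 = -13.3125° = -0.232347 rad
cos θ = 0.973129, sin θ = -0.230262 (intermediates below are computed at full precision and shown rounded to 5 d.p.)
v1: (-3.5,2) → rotate → (-2.94543,2.75217) → ×s → (-2.96199,2.76766) → (-2.96,2.77)
v2: (-3,-5) → rotate → (-4.07070,-4.17486) → ×s → (-4.09359,-4.19834) → (-4.09,-4.20)
v3: (2.5,-3.5) → rotate → (1.62690,-3.98161) → ×s → (1.63606,-4.00400) → (1.64,-4.00)
v4: (3,-3) → rotate → (2.22860,-3.61017) → ×s → (2.24114,-3.63048) → (2.24,-3.63)
v5: (5,3.5) → rotate → (5.67156,2.25464) → ×s → (5.70346,2.26732) → (5.70,2.27)
v6: (5,4) → rotate → (5.78669,2.74120) → ×s → (5.81924,2.75662) → (5.82,2.76)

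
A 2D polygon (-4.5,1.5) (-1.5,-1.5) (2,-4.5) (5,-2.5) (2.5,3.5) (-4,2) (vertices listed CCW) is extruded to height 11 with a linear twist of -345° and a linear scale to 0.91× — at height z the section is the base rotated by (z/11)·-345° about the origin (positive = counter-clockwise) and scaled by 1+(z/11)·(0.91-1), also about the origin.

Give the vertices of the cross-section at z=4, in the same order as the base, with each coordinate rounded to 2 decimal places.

Cross-section at z=4: (3.71,2.70) (-0.34,2.02) (-4.67,0.95) (-4.78,-2.54) (1.36,-3.93) (3.82,2.03)

t = z/height = 4/11 = 0.363636
s = 1 + (scale-1)·z/height = 1 + (0.91-1)·4/11 = 0.967273
θ = twist·z/height = -345°·4/11 = -125.4545° = -2.189595 rad
cos θ = -0.580057, sin θ = -0.814576 (intermediates below are computed at full precision and shown rounded to 5 d.p.)
v1: (-4.5,1.5) → rotate → (3.83212,2.79551) → ×s → (3.70671,2.70402) → (3.71,2.70)
v2: (-1.5,-1.5) → rotate → (-0.35178,2.09195) → ×s → (-0.34027,2.02349) → (-0.34,2.02)
v3: (2,-4.5) → rotate → (-4.82571,0.98110) → ×s → (-4.66777,0.94900) → (-4.67,0.95)
v4: (5,-2.5) → rotate → (-4.93672,-2.62274) → ×s → (-4.77516,-2.53690) → (-4.78,-2.54)
v5: (2.5,3.5) → rotate → (1.40087,-4.06664) → ×s → (1.35503,-3.93355) → (1.36,-3.93)
v6: (-4,2) → rotate → (3.94938,2.09819) → ×s → (3.82013,2.02952) → (3.82,2.03)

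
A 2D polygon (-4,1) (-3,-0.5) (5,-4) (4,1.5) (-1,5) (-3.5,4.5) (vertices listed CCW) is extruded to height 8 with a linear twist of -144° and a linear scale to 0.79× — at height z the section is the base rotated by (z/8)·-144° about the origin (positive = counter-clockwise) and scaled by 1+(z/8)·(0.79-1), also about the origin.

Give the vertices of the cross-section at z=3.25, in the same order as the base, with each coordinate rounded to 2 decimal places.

t = z/height = 3.25/8 = 0.40625
s = 1 + (scale-1)·z/height = 1 + (0.79-1)·3.25/8 = 0.914688
θ = twist·z/height = -144°·3.25/8 = -58.5000° = -1.021018 rad
cos θ = 0.522499, sin θ = -0.852640 (intermediates below are computed at full precision and shown rounded to 5 d.p.)
v1: (-4,1) → rotate → (-1.23735,3.93306) → ×s → (-1.13179,3.59752) → (-1.13,3.60)
v2: (-3,-0.5) → rotate → (-1.99382,2.29667) → ×s → (-1.82372,2.10074) → (-1.82,2.10)
v3: (5,-4) → rotate → (-0.79807,-6.35320) → ×s → (-0.72998,-5.81119) → (-0.73,-5.81)
v4: (4,1.5) → rotate → (3.36895,-2.62681) → ×s → (3.08154,-2.40271) → (3.08,-2.40)
v5: (-1,5) → rotate → (3.74070,3.46513) → ×s → (3.42157,3.16951) → (3.42,3.17)
v6: (-3.5,4.5) → rotate → (2.00814,5.33548) → ×s → (1.83682,4.88030) → (1.84,4.88)

Cross-section at z=3.25: (-1.13,3.60) (-1.82,2.10) (-0.73,-5.81) (3.08,-2.40) (3.42,3.17) (1.84,4.88)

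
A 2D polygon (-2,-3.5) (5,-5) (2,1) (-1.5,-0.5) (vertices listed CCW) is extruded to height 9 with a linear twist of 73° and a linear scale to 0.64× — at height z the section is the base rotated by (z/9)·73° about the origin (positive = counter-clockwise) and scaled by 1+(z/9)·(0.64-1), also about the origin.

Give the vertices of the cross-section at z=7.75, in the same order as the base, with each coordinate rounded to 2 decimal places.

t = z/height = 7.75/9 = 0.861111
s = 1 + (scale-1)·z/height = 1 + (0.64-1)·7.75/9 = 0.690000
θ = twist·z/height = 73°·7.75/9 = 62.8611° = 1.097133 rad
cos θ = 0.456149, sin θ = 0.889903 (intermediates below are computed at full precision and shown rounded to 5 d.p.)
v1: (-2,-3.5) → rotate → (2.20236,-3.37633) → ×s → (1.51963,-2.32967) → (1.52,-2.33)
v2: (5,-5) → rotate → (6.73026,2.16877) → ×s → (4.64388,1.49645) → (4.64,1.50)
v3: (2,1) → rotate → (0.02239,2.23596) → ×s → (0.01545,1.54281) → (0.02,1.54)
v4: (-1.5,-0.5) → rotate → (-0.23927,-1.56293) → ×s → (-0.16510,-1.07842) → (-0.17,-1.08)

Cross-section at z=7.75: (1.52,-2.33) (4.64,1.50) (0.02,1.54) (-0.17,-1.08)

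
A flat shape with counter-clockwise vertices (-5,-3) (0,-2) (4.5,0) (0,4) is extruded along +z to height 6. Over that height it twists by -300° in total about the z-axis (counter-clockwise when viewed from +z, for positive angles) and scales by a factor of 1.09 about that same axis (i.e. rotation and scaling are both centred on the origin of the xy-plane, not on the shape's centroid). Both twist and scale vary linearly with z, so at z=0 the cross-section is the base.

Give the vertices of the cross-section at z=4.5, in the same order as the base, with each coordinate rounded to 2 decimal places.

t = z/height = 4.5/6 = 0.75
s = 1 + (scale-1)·z/height = 1 + (1.09-1)·4.5/6 = 1.067500
θ = twist·z/height = -300°·4.5/6 = -225.0000° = -3.926991 rad
cos θ = -0.707107, sin θ = 0.707107 (intermediates below are computed at full precision and shown rounded to 5 d.p.)
v1: (-5,-3) → rotate → (5.65685,-1.41421) → ×s → (6.03869,-1.50967) → (6.04,-1.51)
v2: (0,-2) → rotate → (1.41421,1.41421) → ×s → (1.50967,1.50967) → (1.51,1.51)
v3: (4.5,0) → rotate → (-3.18198,3.18198) → ×s → (-3.39676,3.39676) → (-3.40,3.40)
v4: (0,4) → rotate → (-2.82843,-2.82843) → ×s → (-3.01935,-3.01935) → (-3.02,-3.02)

Cross-section at z=4.5: (6.04,-1.51) (1.51,1.51) (-3.40,3.40) (-3.02,-3.02)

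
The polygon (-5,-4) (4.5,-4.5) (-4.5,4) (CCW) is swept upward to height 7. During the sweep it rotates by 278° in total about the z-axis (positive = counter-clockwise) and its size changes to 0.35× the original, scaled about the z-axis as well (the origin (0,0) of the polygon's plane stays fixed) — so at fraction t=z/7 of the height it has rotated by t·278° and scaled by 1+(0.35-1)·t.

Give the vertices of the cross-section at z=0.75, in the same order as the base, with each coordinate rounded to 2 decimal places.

t = z/height = 0.75/7 = 0.107143
s = 1 + (scale-1)·z/height = 1 + (0.35-1)·0.75/7 = 0.930357
θ = twist·z/height = 278°·0.75/7 = 29.7857° = 0.519859 rad
cos θ = 0.867889, sin θ = 0.496758 (intermediates below are computed at full precision and shown rounded to 5 d.p.)
v1: (-5,-4) → rotate → (-2.35242,-5.95535) → ×s → (-2.18859,-5.54060) → (-2.19,-5.54)
v2: (4.5,-4.5) → rotate → (6.14091,-1.67009) → ×s → (5.71324,-1.55378) → (5.71,-1.55)
v3: (-4.5,4) → rotate → (-5.89253,1.23615) → ×s → (-5.48216,1.15006) → (-5.48,1.15)

Cross-section at z=0.75: (-2.19,-5.54) (5.71,-1.55) (-5.48,1.15)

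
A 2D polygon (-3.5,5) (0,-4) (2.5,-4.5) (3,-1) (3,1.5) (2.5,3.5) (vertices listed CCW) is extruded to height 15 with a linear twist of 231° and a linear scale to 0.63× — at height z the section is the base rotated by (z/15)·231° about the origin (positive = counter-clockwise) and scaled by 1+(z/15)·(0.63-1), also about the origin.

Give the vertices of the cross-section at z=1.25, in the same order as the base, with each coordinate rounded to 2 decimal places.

Cross-section at z=1.25: (-4.80,3.46) (1.28,-3.66) (3.73,-3.32) (3.06,0.04) (2.27,2.33) (1.17,4.00)

t = z/height = 1.25/15 = 0.0833333
s = 1 + (scale-1)·z/height = 1 + (0.63-1)·1.25/15 = 0.969167
θ = twist·z/height = 231°·1.25/15 = 19.2500° = 0.335976 rad
cos θ = 0.944089, sin θ = 0.329691 (intermediates below are computed at full precision and shown rounded to 5 d.p.)
v1: (-3.5,5) → rotate → (-4.95276,3.56653) → ×s → (-4.80005,3.45656) → (-4.80,3.46)
v2: (0,-4) → rotate → (1.31876,-3.77636) → ×s → (1.27810,-3.65992) → (1.28,-3.66)
v3: (2.5,-4.5) → rotate → (3.84383,-3.42417) → ×s → (3.72531,-3.31860) → (3.73,-3.32)
v4: (3,-1) → rotate → (3.16196,0.04498) → ×s → (3.06446,0.04360) → (3.06,0.04)
v5: (3,1.5) → rotate → (2.33773,2.40521) → ×s → (2.26565,2.33104) → (2.27,2.33)
v6: (2.5,3.5) → rotate → (1.20631,4.12854) → ×s → (1.16911,4.00124) → (1.17,4.00)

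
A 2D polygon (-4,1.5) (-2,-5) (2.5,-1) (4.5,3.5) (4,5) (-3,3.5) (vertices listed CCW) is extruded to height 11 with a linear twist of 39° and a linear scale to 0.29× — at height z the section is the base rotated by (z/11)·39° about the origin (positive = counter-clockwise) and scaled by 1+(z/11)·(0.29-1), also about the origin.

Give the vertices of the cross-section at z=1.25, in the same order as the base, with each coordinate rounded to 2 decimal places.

t = z/height = 1.25/11 = 0.113636
s = 1 + (scale-1)·z/height = 1 + (0.29-1)·1.25/11 = 0.919318
θ = twist·z/height = 39°·1.25/11 = 4.4318° = 0.077350 rad
cos θ = 0.997010, sin θ = 0.077273 (intermediates below are computed at full precision and shown rounded to 5 d.p.)
v1: (-4,1.5) → rotate → (-4.10395,1.18642) → ×s → (-3.77283,1.09070) → (-3.77,1.09)
v2: (-2,-5) → rotate → (-1.60766,-5.13960) → ×s → (-1.47795,-4.72492) → (-1.48,-4.72)
v3: (2.5,-1) → rotate → (2.56980,-0.80383) → ×s → (2.36246,-0.73897) → (2.36,-0.74)
v4: (4.5,3.5) → rotate → (4.21609,3.83726) → ×s → (3.87593,3.52766) → (3.88,3.53)
v5: (4,5) → rotate → (3.60168,5.29414) → ×s → (3.31109,4.86700) → (3.31,4.87)
v6: (-3,3.5) → rotate → (-3.26148,3.25772) → ×s → (-2.99834,2.99488) → (-3.00,2.99)

Cross-section at z=1.25: (-3.77,1.09) (-1.48,-4.72) (2.36,-0.74) (3.88,3.53) (3.31,4.87) (-3.00,2.99)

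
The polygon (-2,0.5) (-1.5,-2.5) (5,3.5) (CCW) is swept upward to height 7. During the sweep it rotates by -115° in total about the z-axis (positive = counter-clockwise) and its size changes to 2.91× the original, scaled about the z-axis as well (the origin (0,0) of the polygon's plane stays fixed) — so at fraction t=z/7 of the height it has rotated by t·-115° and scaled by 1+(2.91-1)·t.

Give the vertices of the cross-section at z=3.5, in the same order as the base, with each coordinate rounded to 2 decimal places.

t = z/height = 3.5/7 = 0.5
s = 1 + (scale-1)·z/height = 1 + (2.91-1)·3.5/7 = 1.955000
θ = twist·z/height = -115°·3.5/7 = -57.5000° = -1.003564 rad
cos θ = 0.537300, sin θ = -0.843391 (intermediates below are computed at full precision and shown rounded to 5 d.p.)
v1: (-2,0.5) → rotate → (-0.65290,1.95543) → ×s → (-1.27643,3.82287) → (-1.28,3.82)
v2: (-1.5,-2.5) → rotate → (-2.91443,-0.07816) → ×s → (-5.69771,-0.15281) → (-5.70,-0.15)
v3: (5,3.5) → rotate → (5.63837,-2.33641) → ×s → (11.02301,-4.56768) → (11.02,-4.57)

Cross-section at z=3.5: (-1.28,3.82) (-5.70,-0.15) (11.02,-4.57)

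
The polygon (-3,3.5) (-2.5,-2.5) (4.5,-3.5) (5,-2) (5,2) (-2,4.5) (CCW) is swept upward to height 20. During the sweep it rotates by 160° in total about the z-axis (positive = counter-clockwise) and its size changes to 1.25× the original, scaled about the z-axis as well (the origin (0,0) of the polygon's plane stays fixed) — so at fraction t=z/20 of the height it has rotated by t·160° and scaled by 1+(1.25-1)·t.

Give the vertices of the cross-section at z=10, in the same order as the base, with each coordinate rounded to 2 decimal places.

Cross-section at z=10: (-4.46,-2.64) (2.28,-3.26) (4.76,4.30) (3.19,5.15) (-1.24,5.93) (-5.38,-1.34)

t = z/height = 10/20 = 0.5
s = 1 + (scale-1)·z/height = 1 + (1.25-1)·10/20 = 1.125000
θ = twist·z/height = 160°·10/20 = 80.0000° = 1.396263 rad
cos θ = 0.173648, sin θ = 0.984808 (intermediates below are computed at full precision and shown rounded to 5 d.p.)
v1: (-3,3.5) → rotate → (-3.96777,-2.34665) → ×s → (-4.46374,-2.63999) → (-4.46,-2.64)
v2: (-2.5,-2.5) → rotate → (2.02790,-2.89614) → ×s → (2.28139,-3.25816) → (2.28,-3.26)
v3: (4.5,-3.5) → rotate → (4.22824,3.82387) → ×s → (4.75677,4.30185) → (4.76,4.30)
v4: (5,-2) → rotate → (2.83786,4.57674) → ×s → (3.19259,5.14884) → (3.19,5.15)
v5: (5,2) → rotate → (-1.10137,5.27134) → ×s → (-1.23905,5.93025) → (-1.24,5.93)
v6: (-2,4.5) → rotate → (-4.77893,-1.18820) → ×s → (-5.37630,-1.33672) → (-5.38,-1.34)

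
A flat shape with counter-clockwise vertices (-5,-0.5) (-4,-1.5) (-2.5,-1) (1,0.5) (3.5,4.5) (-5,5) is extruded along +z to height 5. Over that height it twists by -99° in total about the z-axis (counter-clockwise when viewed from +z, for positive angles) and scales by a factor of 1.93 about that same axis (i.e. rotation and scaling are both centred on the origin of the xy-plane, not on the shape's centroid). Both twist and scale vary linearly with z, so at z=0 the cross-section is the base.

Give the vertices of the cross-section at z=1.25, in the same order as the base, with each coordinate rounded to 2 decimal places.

t = z/height = 1.25/5 = 0.25
s = 1 + (scale-1)·z/height = 1 + (1.93-1)·1.25/5 = 1.232500
θ = twist·z/height = -99°·1.25/5 = -24.7500° = -0.431969 rad
cos θ = 0.908143, sin θ = -0.418660 (intermediates below are computed at full precision and shown rounded to 5 d.p.)
v1: (-5,-0.5) → rotate → (-4.75005,1.63923) → ×s → (-5.85443,2.02035) → (-5.85,2.02)
v2: (-4,-1.5) → rotate → (-4.26056,0.31242) → ×s → (-5.25114,0.38506) → (-5.25,0.39)
v3: (-2.5,-1) → rotate → (-2.68902,0.13851) → ×s → (-3.31421,0.17071) → (-3.31,0.17)
v4: (1,0.5) → rotate → (1.11747,0.03541) → ×s → (1.37729,0.04365) → (1.38,0.04)
v5: (3.5,4.5) → rotate → (5.06247,2.62134) → ×s → (6.23949,3.23080) → (6.24,3.23)
v6: (-5,5) → rotate → (-2.44742,6.63401) → ×s → (-3.01644,8.17642) → (-3.02,8.18)

Cross-section at z=1.25: (-5.85,2.02) (-5.25,0.39) (-3.31,0.17) (1.38,0.04) (6.24,3.23) (-3.02,8.18)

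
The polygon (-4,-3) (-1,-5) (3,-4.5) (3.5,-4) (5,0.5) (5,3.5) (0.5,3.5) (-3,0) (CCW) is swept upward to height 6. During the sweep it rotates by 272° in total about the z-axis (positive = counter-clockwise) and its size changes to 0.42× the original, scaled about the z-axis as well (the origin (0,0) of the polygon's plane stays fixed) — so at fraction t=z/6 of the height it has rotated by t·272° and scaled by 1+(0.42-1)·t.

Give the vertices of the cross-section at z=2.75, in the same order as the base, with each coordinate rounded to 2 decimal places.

Cross-section at z=2.75: (3.48,-1.16) (3.44,1.48) (1.46,3.69) (0.95,3.78) (-2.39,2.81) (-4.20,1.56) (-2.32,-1.16) (1.25,-1.81)

t = z/height = 2.75/6 = 0.458333
s = 1 + (scale-1)·z/height = 1 + (0.42-1)·2.75/6 = 0.734167
θ = twist·z/height = 272°·2.75/6 = 124.6667° = 2.175844 rad
cos θ = -0.568801, sin θ = 0.822475 (intermediates below are computed at full precision and shown rounded to 5 d.p.)
v1: (-4,-3) → rotate → (4.74263,-1.58350) → ×s → (3.48188,-1.16255) → (3.48,-1.16)
v2: (-1,-5) → rotate → (4.68118,2.02153) → ×s → (3.43676,1.48414) → (3.44,1.48)
v3: (3,-4.5) → rotate → (1.99473,5.02703) → ×s → (1.46447,3.69068) → (1.46,3.69)
v4: (3.5,-4) → rotate → (1.29910,5.15387) → ×s → (0.95375,3.78380) → (0.95,3.78)
v5: (5,0.5) → rotate → (-3.25524,3.82797) → ×s → (-2.38989,2.81037) → (-2.39,2.81)
v6: (5,3.5) → rotate → (-5.72267,2.12157) → ×s → (-4.20139,1.55759) → (-4.20,1.56)
v7: (0.5,3.5) → rotate → (-3.16306,-1.57957) → ×s → (-2.32222,-1.15966) → (-2.32,-1.16)
v8: (-3,0) → rotate → (1.70640,-2.46743) → ×s → (1.25278,-1.81150) → (1.25,-1.81)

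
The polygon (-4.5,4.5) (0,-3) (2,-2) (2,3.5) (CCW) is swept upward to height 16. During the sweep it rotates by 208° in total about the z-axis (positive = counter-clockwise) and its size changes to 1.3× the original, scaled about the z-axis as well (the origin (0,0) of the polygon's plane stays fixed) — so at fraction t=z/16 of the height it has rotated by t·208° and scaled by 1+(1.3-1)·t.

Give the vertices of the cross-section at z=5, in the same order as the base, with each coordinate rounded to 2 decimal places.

Cross-section at z=5: (-6.54,-2.38) (2.97,-1.39) (2.91,1.06) (-2.54,3.60)

t = z/height = 5/16 = 0.3125
s = 1 + (scale-1)·z/height = 1 + (1.3-1)·5/16 = 1.093750
θ = twist·z/height = 208°·5/16 = 65.0000° = 1.134464 rad
cos θ = 0.422618, sin θ = 0.906308 (intermediates below are computed at full precision and shown rounded to 5 d.p.)
v1: (-4.5,4.5) → rotate → (-5.98017,-2.17660) → ×s → (-6.54081,-2.38066) → (-6.54,-2.38)
v2: (0,-3) → rotate → (2.71892,-1.26785) → ×s → (2.97382,-1.38672) → (2.97,-1.39)
v3: (2,-2) → rotate → (2.65785,0.96738) → ×s → (2.90703,1.05807) → (2.91,1.06)
v4: (2,3.5) → rotate → (-2.32684,3.29178) → ×s → (-2.54498,3.60038) → (-2.54,3.60)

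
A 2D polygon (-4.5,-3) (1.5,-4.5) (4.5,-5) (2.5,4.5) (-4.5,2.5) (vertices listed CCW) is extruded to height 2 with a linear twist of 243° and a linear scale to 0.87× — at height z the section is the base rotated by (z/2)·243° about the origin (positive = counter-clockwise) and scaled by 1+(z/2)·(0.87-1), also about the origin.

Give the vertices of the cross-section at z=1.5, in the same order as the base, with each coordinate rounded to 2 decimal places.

Cross-section at z=1.5: (3.95,2.86) (-1.51,4.00) (-4.24,4.35) (-2.10,-4.15) (4.15,-2.10)

t = z/height = 1.5/2 = 0.75
s = 1 + (scale-1)·z/height = 1 + (0.87-1)·1.5/2 = 0.902500
θ = twist·z/height = 243°·1.5/2 = 182.2500° = 3.180863 rad
cos θ = -0.999229, sin θ = -0.039260 (intermediates below are computed at full precision and shown rounded to 5 d.p.)
v1: (-4.5,-3) → rotate → (4.37875,3.17436) → ×s → (3.95182,2.86486) → (3.95,2.86)
v2: (1.5,-4.5) → rotate → (-1.67551,4.43764) → ×s → (-1.51215,4.00497) → (-1.51,4.00)
v3: (4.5,-5) → rotate → (-4.69283,4.81948) → ×s → (-4.23528,4.34958) → (-4.24,4.35)
v4: (2.5,4.5) → rotate → (-2.32140,-4.59468) → ×s → (-2.09507,-4.14670) → (-2.10,-4.15)
v5: (-4.5,2.5) → rotate → (4.59468,-2.32140) → ×s → (4.14670,-2.09507) → (4.15,-2.10)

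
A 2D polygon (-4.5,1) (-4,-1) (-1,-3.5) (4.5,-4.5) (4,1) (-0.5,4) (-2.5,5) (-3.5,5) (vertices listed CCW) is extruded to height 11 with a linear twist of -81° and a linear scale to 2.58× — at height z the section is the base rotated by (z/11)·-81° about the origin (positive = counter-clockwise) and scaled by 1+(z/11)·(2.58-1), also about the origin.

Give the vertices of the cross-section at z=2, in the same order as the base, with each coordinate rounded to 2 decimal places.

Cross-section at z=2: (-5.28,2.72) (-5.31,0.06) (-2.39,-4.03) (4.13,-7.08) (5.31,-0.06) (0.69,5.14) (-1.48,7.04) (-2.72,7.37)

t = z/height = 2/11 = 0.181818
s = 1 + (scale-1)·z/height = 1 + (2.58-1)·2/11 = 1.287273
θ = twist·z/height = -81°·2/11 = -14.7273° = -0.257039 rad
cos θ = 0.967147, sin θ = -0.254218 (intermediates below are computed at full precision and shown rounded to 5 d.p.)
v1: (-4.5,1) → rotate → (-4.09794,2.11113) → ×s → (-5.27517,2.71760) → (-5.28,2.72)
v2: (-4,-1) → rotate → (-4.12281,0.04973) → ×s → (-5.30718,0.06401) → (-5.31,0.06)
v3: (-1,-3.5) → rotate → (-1.85691,-3.13080) → ×s → (-2.39035,-4.03019) → (-2.39,-4.03)
v4: (4.5,-4.5) → rotate → (3.20818,-5.49614) → ×s → (4.12980,-7.07504) → (4.13,-7.08)
v5: (4,1) → rotate → (4.12281,-0.04973) → ×s → (5.30718,-0.06401) → (5.31,-0.06)
v6: (-0.5,4) → rotate → (0.53330,3.99570) → ×s → (0.68650,5.14355) → (0.69,5.14)
v7: (-2.5,5) → rotate → (-1.14678,5.47128) → ×s → (-1.47621,7.04303) → (-1.48,7.04)
v8: (-3.5,5) → rotate → (-2.11392,5.72550) → ×s → (-2.72119,7.37028) → (-2.72,7.37)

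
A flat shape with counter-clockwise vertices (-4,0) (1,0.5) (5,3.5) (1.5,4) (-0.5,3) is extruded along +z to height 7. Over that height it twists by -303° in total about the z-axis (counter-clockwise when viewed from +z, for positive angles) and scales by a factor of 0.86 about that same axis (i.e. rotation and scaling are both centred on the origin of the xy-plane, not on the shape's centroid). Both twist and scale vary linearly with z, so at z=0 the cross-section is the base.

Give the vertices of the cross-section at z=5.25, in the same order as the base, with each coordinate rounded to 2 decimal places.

t = z/height = 5.25/7 = 0.75
s = 1 + (scale-1)·z/height = 1 + (0.86-1)·5.25/7 = 0.895000
θ = twist·z/height = -303°·5.25/7 = -227.2500° = -3.966261 rad
cos θ = -0.678801, sin θ = 0.734323 (intermediates below are computed at full precision and shown rounded to 5 d.p.)
v1: (-4,0) → rotate → (2.71520,-2.93729) → ×s → (2.43011,-2.62887) → (2.43,-2.63)
v2: (1,0.5) → rotate → (-1.04596,0.39492) → ×s → (-0.93614,0.35346) → (-0.94,0.35)
v3: (5,3.5) → rotate → (-5.96413,1.29581) → ×s → (-5.33790,1.15975) → (-5.34,1.16)
v4: (1.5,4) → rotate → (-3.95549,-1.61372) → ×s → (-3.54016,-1.44428) → (-3.54,-1.44)
v5: (-0.5,3) → rotate → (-1.86357,-2.40356) → ×s → (-1.66789,-2.15119) → (-1.67,-2.15)

Cross-section at z=5.25: (2.43,-2.63) (-0.94,0.35) (-5.34,1.16) (-3.54,-1.44) (-1.67,-2.15)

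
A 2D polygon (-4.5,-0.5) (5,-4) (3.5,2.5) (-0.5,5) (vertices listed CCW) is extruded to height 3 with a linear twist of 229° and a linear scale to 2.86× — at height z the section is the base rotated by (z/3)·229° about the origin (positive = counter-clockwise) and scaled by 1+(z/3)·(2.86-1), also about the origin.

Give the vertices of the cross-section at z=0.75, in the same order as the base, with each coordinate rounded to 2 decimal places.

t = z/height = 0.75/3 = 0.25
s = 1 + (scale-1)·z/height = 1 + (2.86-1)·0.75/3 = 1.465000
θ = twist·z/height = 229°·0.75/3 = 57.2500° = 0.999201 rad
cos θ = 0.540974, sin θ = 0.841039 (intermediates below are computed at full precision and shown rounded to 5 d.p.)
v1: (-4.5,-0.5) → rotate → (-2.01387,-4.05516) → ×s → (-2.95031,-5.94081) → (-2.95,-5.94)
v2: (5,-4) → rotate → (6.06903,2.04130) → ×s → (8.89113,2.99050) → (8.89,2.99)
v3: (3.5,2.5) → rotate → (-0.20919,4.29607) → ×s → (-0.30646,6.29375) → (-0.31,6.29)
v4: (-0.5,5) → rotate → (-4.47568,2.28435) → ×s → (-6.55687,3.34658) → (-6.56,3.35)

Cross-section at z=0.75: (-2.95,-5.94) (8.89,2.99) (-0.31,6.29) (-6.56,3.35)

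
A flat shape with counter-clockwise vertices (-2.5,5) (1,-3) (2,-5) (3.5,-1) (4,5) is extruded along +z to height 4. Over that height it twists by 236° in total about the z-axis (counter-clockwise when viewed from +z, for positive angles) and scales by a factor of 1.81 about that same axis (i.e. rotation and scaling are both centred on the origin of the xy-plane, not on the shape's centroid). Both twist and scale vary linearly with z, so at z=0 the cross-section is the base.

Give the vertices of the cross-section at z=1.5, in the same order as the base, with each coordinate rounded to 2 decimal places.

t = z/height = 1.5/4 = 0.375
s = 1 + (scale-1)·z/height = 1 + (1.81-1)·1.5/4 = 1.303750
θ = twist·z/height = 236°·1.5/4 = 88.5000° = 1.544616 rad
cos θ = 0.026177, sin θ = 0.999657 (intermediates below are computed at full precision and shown rounded to 5 d.p.)
v1: (-2.5,5) → rotate → (-5.06373,-2.36826) → ×s → (-6.60184,-3.08762) → (-6.60,-3.09)
v2: (1,-3) → rotate → (3.02515,0.92113) → ×s → (3.94404,1.20092) → (3.94,1.20)
v3: (2,-5) → rotate → (5.05064,1.86843) → ×s → (6.58477,2.43597) → (6.58,2.44)
v4: (3.5,-1) → rotate → (1.09128,3.47262) → ×s → (1.42275,4.52743) → (1.42,4.53)
v5: (4,5) → rotate → (-4.89358,4.12951) → ×s → (-6.38000,5.38385) → (-6.38,5.38)

Cross-section at z=1.5: (-6.60,-3.09) (3.94,1.20) (6.58,2.44) (1.42,4.53) (-6.38,5.38)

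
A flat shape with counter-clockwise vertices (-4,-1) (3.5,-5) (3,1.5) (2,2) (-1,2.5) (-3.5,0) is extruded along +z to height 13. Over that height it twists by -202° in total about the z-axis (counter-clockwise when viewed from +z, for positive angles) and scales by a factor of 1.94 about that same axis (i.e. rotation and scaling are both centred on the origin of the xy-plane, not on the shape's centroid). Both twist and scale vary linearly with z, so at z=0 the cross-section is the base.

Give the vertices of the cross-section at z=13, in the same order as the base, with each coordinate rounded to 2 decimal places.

Cross-section at z=13: (7.92,-1.11) (-2.66,11.54) (-6.49,-0.52) (-5.05,-2.14) (-0.02,-5.22) (6.30,-2.54)

t = z/height = 13/13 = 1
s = 1 + (scale-1)·z/height = 1 + (1.94-1)·13/13 = 1.940000
θ = twist·z/height = -202°·13/13 = -202.0000° = -3.525565 rad
cos θ = -0.927184, sin θ = 0.374607 (intermediates below are computed at full precision and shown rounded to 5 d.p.)
v1: (-4,-1) → rotate → (4.08334,-0.57124) → ×s → (7.92168,-1.10821) → (7.92,-1.11)
v2: (3.5,-5) → rotate → (-1.37211,5.94704) → ×s → (-2.66189,11.53726) → (-2.66,11.54)
v3: (3,1.5) → rotate → (-3.34346,-0.26696) → ×s → (-6.48632,-0.51789) → (-6.49,-0.52)
v4: (2,2) → rotate → (-2.60358,-1.10515) → ×s → (-5.05095,-2.14400) → (-5.05,-2.14)
v5: (-1,2.5) → rotate → (-0.00933,-2.69257) → ×s → (-0.01811,-5.22358) → (-0.02,-5.22)
v6: (-3.5,0) → rotate → (3.24514,-1.31112) → ×s → (6.29558,-2.54358) → (6.30,-2.54)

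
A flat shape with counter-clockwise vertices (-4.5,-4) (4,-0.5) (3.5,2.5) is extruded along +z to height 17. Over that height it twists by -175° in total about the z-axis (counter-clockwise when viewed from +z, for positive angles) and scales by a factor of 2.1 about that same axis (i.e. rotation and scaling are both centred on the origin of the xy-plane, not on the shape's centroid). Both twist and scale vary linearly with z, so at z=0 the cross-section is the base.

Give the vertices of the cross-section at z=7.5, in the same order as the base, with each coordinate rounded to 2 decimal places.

Cross-section at z=7.5: (-7.27,5.20) (0.59,-5.96) (4.77,-4.25)

t = z/height = 7.5/17 = 0.441176
s = 1 + (scale-1)·z/height = 1 + (2.1-1)·7.5/17 = 1.485294
θ = twist·z/height = -175°·7.5/17 = -77.2059° = -1.347497 rad
cos θ = 0.221448, sin θ = -0.975172 (intermediates below are computed at full precision and shown rounded to 5 d.p.)
v1: (-4.5,-4) → rotate → (-4.89721,3.50248) → ×s → (-7.27379,5.20221) → (-7.27,5.20)
v2: (4,-0.5) → rotate → (0.39821,-4.01141) → ×s → (0.59146,-5.95813) → (0.59,-5.96)
v3: (3.5,2.5) → rotate → (3.21300,-2.85948) → ×s → (4.77225,-4.24717) → (4.77,-4.25)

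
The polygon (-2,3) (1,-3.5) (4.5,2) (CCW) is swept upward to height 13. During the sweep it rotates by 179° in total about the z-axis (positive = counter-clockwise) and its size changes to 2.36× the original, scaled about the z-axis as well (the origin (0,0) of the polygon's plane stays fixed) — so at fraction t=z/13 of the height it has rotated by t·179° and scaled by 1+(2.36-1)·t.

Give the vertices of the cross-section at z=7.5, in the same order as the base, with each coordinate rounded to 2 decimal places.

t = z/height = 7.5/13 = 0.576923
s = 1 + (scale-1)·z/height = 1 + (2.36-1)·7.5/13 = 1.784615
θ = twist·z/height = 179°·7.5/13 = 103.2692° = 1.802388 rad
cos θ = -0.229527, sin θ = 0.973302 (intermediates below are computed at full precision and shown rounded to 5 d.p.)
v1: (-2,3) → rotate → (-2.46085,-2.63519) → ×s → (-4.39168,-4.70279) → (-4.39,-4.70)
v2: (1,-3.5) → rotate → (3.17703,1.77665) → ×s → (5.66978,3.17063) → (5.67,3.17)
v3: (4.5,2) → rotate → (-2.97948,3.92081) → ×s → (-5.31722,6.99713) → (-5.32,7.00)

Cross-section at z=7.5: (-4.39,-4.70) (5.67,3.17) (-5.32,7.00)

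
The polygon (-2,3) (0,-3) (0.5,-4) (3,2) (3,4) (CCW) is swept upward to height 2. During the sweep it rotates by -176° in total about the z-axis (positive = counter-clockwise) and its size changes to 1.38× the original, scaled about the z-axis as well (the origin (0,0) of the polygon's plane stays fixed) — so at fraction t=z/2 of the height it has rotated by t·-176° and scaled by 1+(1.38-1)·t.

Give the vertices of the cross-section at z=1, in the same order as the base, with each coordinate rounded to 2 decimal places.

t = z/height = 1/2 = 0.5
s = 1 + (scale-1)·z/height = 1 + (1.38-1)·1/2 = 1.190000
θ = twist·z/height = -176°·1/2 = -88.0000° = -1.535890 rad
cos θ = 0.034899, sin θ = -0.999391 (intermediates below are computed at full precision and shown rounded to 5 d.p.)
v1: (-2,3) → rotate → (2.92837,2.10348) → ×s → (3.48476,2.50314) → (3.48,2.50)
v2: (0,-3) → rotate → (-2.99817,-0.10470) → ×s → (-3.56783,-0.12459) → (-3.57,-0.12)
v3: (0.5,-4) → rotate → (-3.98011,-0.63929) → ×s → (-4.73634,-0.76076) → (-4.74,-0.76)
v4: (3,2) → rotate → (2.10348,-2.92837) → ×s → (2.50314,-3.48476) → (2.50,-3.48)
v5: (3,4) → rotate → (4.10226,-2.85857) → ×s → (4.88169,-3.40170) → (4.88,-3.40)

Cross-section at z=1: (3.48,2.50) (-3.57,-0.12) (-4.74,-0.76) (2.50,-3.48) (4.88,-3.40)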